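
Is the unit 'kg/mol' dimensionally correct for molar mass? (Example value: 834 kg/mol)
Yes

molar mass has SI base units: kg / mol
kg/mol reduces to the same SI base units, so it is a valid unit for molar mass.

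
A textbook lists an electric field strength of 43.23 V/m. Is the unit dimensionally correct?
Yes

electric field strength has SI base units: kg * m / (A * s^3)
V/m reduces to the same SI base units, so it is a valid unit for electric field strength.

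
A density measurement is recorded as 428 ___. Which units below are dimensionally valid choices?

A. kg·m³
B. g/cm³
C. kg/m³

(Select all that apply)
B, C

density has SI base units: kg / m^3

Checking each option against kg / m^3:
  A. kg·m³: ✗ does not match
  B. g/cm³: ✓ matches
  C. kg/m³: ✓ matches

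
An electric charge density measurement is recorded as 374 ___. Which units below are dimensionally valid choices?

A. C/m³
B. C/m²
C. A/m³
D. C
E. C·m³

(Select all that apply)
A

electric charge density has SI base units: A * s / m^3

Checking each option against A * s / m^3:
  A. C/m³: ✓ matches
  B. C/m²: ✗ does not match
  C. A/m³: ✗ does not match
  D. C: ✗ does not match
  E. C·m³: ✗ does not match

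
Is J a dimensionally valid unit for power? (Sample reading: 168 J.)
No

power has SI base units: kg * m^2 / s^3
J does NOT reduce to kg * m^2 / s^3; a valid unit for power would be e.g. W.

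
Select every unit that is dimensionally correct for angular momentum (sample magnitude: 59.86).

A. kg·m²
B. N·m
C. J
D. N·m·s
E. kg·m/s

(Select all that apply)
D

angular momentum has SI base units: kg * m^2 / s

Checking each option against kg * m^2 / s:
  A. kg·m²: ✗ does not match
  B. N·m: ✗ does not match
  C. J: ✗ does not match
  D. N·m·s: ✓ matches
  E. kg·m/s: ✗ does not match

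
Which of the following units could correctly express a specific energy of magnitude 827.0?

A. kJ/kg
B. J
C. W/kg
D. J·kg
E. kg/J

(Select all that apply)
A

specific energy has SI base units: m^2 / s^2

Checking each option against m^2 / s^2:
  A. kJ/kg: ✓ matches
  B. J: ✗ does not match
  C. W/kg: ✗ does not match
  D. J·kg: ✗ does not match
  E. kg/J: ✗ does not match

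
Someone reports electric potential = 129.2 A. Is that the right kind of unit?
No

electric potential has SI base units: kg * m^2 / (A * s^3)
A does NOT reduce to kg * m^2 / (A * s^3); a valid unit for electric potential would be e.g. V.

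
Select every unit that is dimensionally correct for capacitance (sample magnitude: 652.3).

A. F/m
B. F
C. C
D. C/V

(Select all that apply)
B, D

capacitance has SI base units: A^2 * s^4 / (kg * m^2)

Checking each option against A^2 * s^4 / (kg * m^2):
  A. F/m: ✗ does not match
  B. F: ✓ matches
  C. C: ✗ does not match
  D. C/V: ✓ matches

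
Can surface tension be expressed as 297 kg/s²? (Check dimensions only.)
Yes

surface tension has SI base units: kg / s^2
kg/s² reduces to the same SI base units, so it is a valid unit for surface tension.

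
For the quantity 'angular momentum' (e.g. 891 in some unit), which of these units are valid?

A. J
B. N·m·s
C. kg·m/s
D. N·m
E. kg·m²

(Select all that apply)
B

angular momentum has SI base units: kg * m^2 / s

Checking each option against kg * m^2 / s:
  A. J: ✗ does not match
  B. N·m·s: ✓ matches
  C. kg·m/s: ✗ does not match
  D. N·m: ✗ does not match
  E. kg·m²: ✗ does not match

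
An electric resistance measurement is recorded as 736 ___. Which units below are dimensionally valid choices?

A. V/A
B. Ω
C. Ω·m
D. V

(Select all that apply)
A, B

electric resistance has SI base units: kg * m^2 / (A^2 * s^3)

Checking each option against kg * m^2 / (A^2 * s^3):
  A. V/A: ✓ matches
  B. Ω: ✓ matches
  C. Ω·m: ✗ does not match
  D. V: ✗ does not match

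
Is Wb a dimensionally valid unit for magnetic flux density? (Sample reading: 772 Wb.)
No

magnetic flux density has SI base units: kg / (A * s^2)
Wb does NOT reduce to kg / (A * s^2); a valid unit for magnetic flux density would be e.g. T.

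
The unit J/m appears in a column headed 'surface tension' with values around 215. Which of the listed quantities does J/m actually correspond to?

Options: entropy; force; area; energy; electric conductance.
force

surface tension should have units dimensionally equivalent to kg / s^2 (e.g. N/m).
The given unit 'J/m' reduces to kg * m / s^2. Of the listed options, that is the dimensionality of force.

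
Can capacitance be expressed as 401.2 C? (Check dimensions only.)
No

capacitance has SI base units: A^2 * s^4 / (kg * m^2)
C does NOT reduce to A^2 * s^4 / (kg * m^2); a valid unit for capacitance would be e.g. F.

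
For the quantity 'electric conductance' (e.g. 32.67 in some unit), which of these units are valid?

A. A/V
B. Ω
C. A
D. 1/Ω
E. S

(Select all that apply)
A, D, E

electric conductance has SI base units: A^2 * s^3 / (kg * m^2)

Checking each option against A^2 * s^3 / (kg * m^2):
  A. A/V: ✓ matches
  B. Ω: ✗ does not match
  C. A: ✗ does not match
  D. 1/Ω: ✓ matches
  E. S: ✓ matches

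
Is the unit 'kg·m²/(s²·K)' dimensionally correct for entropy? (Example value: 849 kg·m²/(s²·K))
Yes

entropy has SI base units: kg * m^2 / (s^2 * K)
kg·m²/(s²·K) reduces to the same SI base units, so it is a valid unit for entropy.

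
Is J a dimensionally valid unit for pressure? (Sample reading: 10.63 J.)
No

pressure has SI base units: kg / (m * s^2)
J does NOT reduce to kg / (m * s^2); a valid unit for pressure would be e.g. Pa.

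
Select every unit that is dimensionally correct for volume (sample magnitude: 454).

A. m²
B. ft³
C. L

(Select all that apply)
B, C

volume has SI base units: m^3

Checking each option against m^3:
  A. m²: ✗ does not match
  B. ft³: ✓ matches
  C. L: ✓ matches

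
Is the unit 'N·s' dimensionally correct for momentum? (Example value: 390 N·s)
Yes

momentum has SI base units: kg * m / s
N·s reduces to the same SI base units, so it is a valid unit for momentum.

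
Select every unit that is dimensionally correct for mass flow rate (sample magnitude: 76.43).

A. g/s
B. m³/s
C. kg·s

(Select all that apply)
A

mass flow rate has SI base units: kg / s

Checking each option against kg / s:
  A. g/s: ✓ matches
  B. m³/s: ✗ does not match
  C. kg·s: ✗ does not match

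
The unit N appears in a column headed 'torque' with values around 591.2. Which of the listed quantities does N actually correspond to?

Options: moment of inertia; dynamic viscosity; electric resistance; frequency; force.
force

torque should have units dimensionally equivalent to kg * m^2 / s^2 (e.g. N·m).
The given unit 'N' reduces to kg * m / s^2. Of the listed options, that is the dimensionality of force.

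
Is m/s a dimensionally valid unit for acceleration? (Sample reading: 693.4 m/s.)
No

acceleration has SI base units: m / s^2
m/s does NOT reduce to m / s^2; a valid unit for acceleration would be e.g. m/s².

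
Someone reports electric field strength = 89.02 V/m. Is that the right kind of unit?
Yes

electric field strength has SI base units: kg * m / (A * s^3)
V/m reduces to the same SI base units, so it is a valid unit for electric field strength.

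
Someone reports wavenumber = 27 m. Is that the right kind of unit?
No

wavenumber has SI base units: 1 / m
m does NOT reduce to 1 / m; a valid unit for wavenumber would be e.g. 1/m.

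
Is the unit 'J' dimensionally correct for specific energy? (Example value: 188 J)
No

specific energy has SI base units: m^2 / s^2
J does NOT reduce to m^2 / s^2; a valid unit for specific energy would be e.g. J/kg.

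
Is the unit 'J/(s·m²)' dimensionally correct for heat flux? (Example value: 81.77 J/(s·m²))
Yes

heat flux has SI base units: kg / s^3
J/(s·m²) reduces to the same SI base units, so it is a valid unit for heat flux.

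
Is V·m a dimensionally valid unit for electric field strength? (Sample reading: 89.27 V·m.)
No

electric field strength has SI base units: kg * m / (A * s^3)
V·m does NOT reduce to kg * m / (A * s^3); a valid unit for electric field strength would be e.g. V/m.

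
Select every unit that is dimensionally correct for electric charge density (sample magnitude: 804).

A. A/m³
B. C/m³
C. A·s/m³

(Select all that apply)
B, C

electric charge density has SI base units: A * s / m^3

Checking each option against A * s / m^3:
  A. A/m³: ✗ does not match
  B. C/m³: ✓ matches
  C. A·s/m³: ✓ matches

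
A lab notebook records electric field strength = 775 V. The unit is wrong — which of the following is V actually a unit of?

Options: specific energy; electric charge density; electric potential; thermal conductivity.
electric potential

electric field strength should have units dimensionally equivalent to kg * m / (A * s^3) (e.g. V/m).
The given unit 'V' reduces to kg * m^2 / (A * s^3). Of the listed options, that is the dimensionality of electric potential.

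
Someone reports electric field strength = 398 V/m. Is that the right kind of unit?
Yes

electric field strength has SI base units: kg * m / (A * s^3)
V/m reduces to the same SI base units, so it is a valid unit for electric field strength.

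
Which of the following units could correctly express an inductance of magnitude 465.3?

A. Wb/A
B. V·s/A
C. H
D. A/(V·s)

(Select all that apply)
A, B, C

inductance has SI base units: kg * m^2 / (A^2 * s^2)

Checking each option against kg * m^2 / (A^2 * s^2):
  A. Wb/A: ✓ matches
  B. V·s/A: ✓ matches
  C. H: ✓ matches
  D. A/(V·s): ✗ does not match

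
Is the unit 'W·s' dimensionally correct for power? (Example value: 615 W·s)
No

power has SI base units: kg * m^2 / s^3
W·s does NOT reduce to kg * m^2 / s^3; a valid unit for power would be e.g. W.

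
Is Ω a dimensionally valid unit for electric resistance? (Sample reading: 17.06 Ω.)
Yes

electric resistance has SI base units: kg * m^2 / (A^2 * s^3)
Ω reduces to the same SI base units, so it is a valid unit for electric resistance.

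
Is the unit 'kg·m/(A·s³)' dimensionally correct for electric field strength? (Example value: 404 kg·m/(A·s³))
Yes

electric field strength has SI base units: kg * m / (A * s^3)
kg·m/(A·s³) reduces to the same SI base units, so it is a valid unit for electric field strength.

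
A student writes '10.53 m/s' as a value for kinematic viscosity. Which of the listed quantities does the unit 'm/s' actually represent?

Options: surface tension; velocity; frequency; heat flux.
velocity

kinematic viscosity should have units dimensionally equivalent to m^2 / s (e.g. m²/s).
The given unit 'm/s' reduces to m / s. Of the listed options, that is the dimensionality of velocity.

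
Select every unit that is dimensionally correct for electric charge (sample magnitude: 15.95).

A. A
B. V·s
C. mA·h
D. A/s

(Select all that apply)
C

electric charge has SI base units: A * s

Checking each option against A * s:
  A. A: ✗ does not match
  B. V·s: ✗ does not match
  C. mA·h: ✓ matches
  D. A/s: ✗ does not match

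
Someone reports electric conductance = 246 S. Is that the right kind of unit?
Yes

electric conductance has SI base units: A^2 * s^3 / (kg * m^2)
S reduces to the same SI base units, so it is a valid unit for electric conductance.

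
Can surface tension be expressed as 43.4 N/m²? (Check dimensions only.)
No

surface tension has SI base units: kg / s^2
N/m² does NOT reduce to kg / s^2; a valid unit for surface tension would be e.g. N/m.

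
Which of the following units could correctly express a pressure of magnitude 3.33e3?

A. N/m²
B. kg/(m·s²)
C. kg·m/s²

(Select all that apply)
A, B

pressure has SI base units: kg / (m * s^2)

Checking each option against kg / (m * s^2):
  A. N/m²: ✓ matches
  B. kg/(m·s²): ✓ matches
  C. kg·m/s²: ✗ does not match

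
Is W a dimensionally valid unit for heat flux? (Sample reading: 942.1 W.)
No

heat flux has SI base units: kg / s^3
W does NOT reduce to kg / s^3; a valid unit for heat flux would be e.g. W/m².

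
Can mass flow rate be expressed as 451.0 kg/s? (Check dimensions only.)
Yes

mass flow rate has SI base units: kg / s
kg/s reduces to the same SI base units, so it is a valid unit for mass flow rate.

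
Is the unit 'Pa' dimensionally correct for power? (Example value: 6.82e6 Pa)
No

power has SI base units: kg * m^2 / s^3
Pa does NOT reduce to kg * m^2 / s^3; a valid unit for power would be e.g. W.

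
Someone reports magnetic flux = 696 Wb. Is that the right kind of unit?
Yes

magnetic flux has SI base units: kg * m^2 / (A * s^2)
Wb reduces to the same SI base units, so it is a valid unit for magnetic flux.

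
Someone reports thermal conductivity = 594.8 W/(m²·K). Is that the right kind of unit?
No

thermal conductivity has SI base units: kg * m / (s^3 * K)
W/(m²·K) does NOT reduce to kg * m / (s^3 * K); a valid unit for thermal conductivity would be e.g. W/(m·K).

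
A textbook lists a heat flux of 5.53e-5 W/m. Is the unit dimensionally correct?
No

heat flux has SI base units: kg / s^3
W/m does NOT reduce to kg / s^3; a valid unit for heat flux would be e.g. W/m².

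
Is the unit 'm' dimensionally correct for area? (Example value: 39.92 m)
No

area has SI base units: m^2
m does NOT reduce to m^2; a valid unit for area would be e.g. m².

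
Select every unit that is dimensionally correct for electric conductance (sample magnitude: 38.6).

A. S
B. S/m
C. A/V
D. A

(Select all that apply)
A, C

electric conductance has SI base units: A^2 * s^3 / (kg * m^2)

Checking each option against A^2 * s^3 / (kg * m^2):
  A. S: ✓ matches
  B. S/m: ✗ does not match
  C. A/V: ✓ matches
  D. A: ✗ does not match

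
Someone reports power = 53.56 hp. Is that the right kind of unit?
Yes

power has SI base units: kg * m^2 / s^3
hp reduces to the same SI base units, so it is a valid unit for power.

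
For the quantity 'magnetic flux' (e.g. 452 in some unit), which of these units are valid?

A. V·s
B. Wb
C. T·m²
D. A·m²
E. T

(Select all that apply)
A, B, C

magnetic flux has SI base units: kg * m^2 / (A * s^2)

Checking each option against kg * m^2 / (A * s^2):
  A. V·s: ✓ matches
  B. Wb: ✓ matches
  C. T·m²: ✓ matches
  D. A·m²: ✗ does not match
  E. T: ✗ does not match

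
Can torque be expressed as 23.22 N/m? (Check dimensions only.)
No

torque has SI base units: kg * m^2 / s^2
N/m does NOT reduce to kg * m^2 / s^2; a valid unit for torque would be e.g. N·m.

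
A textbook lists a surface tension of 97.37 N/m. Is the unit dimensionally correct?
Yes

surface tension has SI base units: kg / s^2
N/m reduces to the same SI base units, so it is a valid unit for surface tension.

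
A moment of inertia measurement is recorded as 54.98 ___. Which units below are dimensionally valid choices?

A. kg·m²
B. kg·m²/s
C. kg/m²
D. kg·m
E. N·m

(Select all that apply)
A

moment of inertia has SI base units: kg * m^2

Checking each option against kg * m^2:
  A. kg·m²: ✓ matches
  B. kg·m²/s: ✗ does not match
  C. kg/m²: ✗ does not match
  D. kg·m: ✗ does not match
  E. N·m: ✗ does not match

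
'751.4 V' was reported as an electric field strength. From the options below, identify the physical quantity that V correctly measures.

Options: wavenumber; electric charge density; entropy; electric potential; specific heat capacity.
electric potential

electric field strength should have units dimensionally equivalent to kg * m / (A * s^3) (e.g. V/m).
The given unit 'V' reduces to kg * m^2 / (A * s^3). Of the listed options, that is the dimensionality of electric potential.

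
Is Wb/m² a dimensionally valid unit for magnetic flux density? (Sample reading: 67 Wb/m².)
Yes

magnetic flux density has SI base units: kg / (A * s^2)
Wb/m² reduces to the same SI base units, so it is a valid unit for magnetic flux density.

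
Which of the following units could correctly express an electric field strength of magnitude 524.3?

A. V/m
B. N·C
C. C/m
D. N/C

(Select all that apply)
A, D

electric field strength has SI base units: kg * m / (A * s^3)

Checking each option against kg * m / (A * s^3):
  A. V/m: ✓ matches
  B. N·C: ✗ does not match
  C. C/m: ✗ does not match
  D. N/C: ✓ matches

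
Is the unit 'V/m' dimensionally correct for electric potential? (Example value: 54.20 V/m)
No

electric potential has SI base units: kg * m^2 / (A * s^3)
V/m does NOT reduce to kg * m^2 / (A * s^3); a valid unit for electric potential would be e.g. V.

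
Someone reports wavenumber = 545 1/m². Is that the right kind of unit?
No

wavenumber has SI base units: 1 / m
1/m² does NOT reduce to 1 / m; a valid unit for wavenumber would be e.g. 1/m.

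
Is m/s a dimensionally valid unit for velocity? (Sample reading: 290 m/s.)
Yes

velocity has SI base units: m / s
m/s reduces to the same SI base units, so it is a valid unit for velocity.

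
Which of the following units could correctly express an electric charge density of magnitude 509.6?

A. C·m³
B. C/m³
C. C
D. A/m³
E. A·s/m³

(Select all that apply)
B, E

electric charge density has SI base units: A * s / m^3

Checking each option against A * s / m^3:
  A. C·m³: ✗ does not match
  B. C/m³: ✓ matches
  C. C: ✗ does not match
  D. A/m³: ✗ does not match
  E. A·s/m³: ✓ matches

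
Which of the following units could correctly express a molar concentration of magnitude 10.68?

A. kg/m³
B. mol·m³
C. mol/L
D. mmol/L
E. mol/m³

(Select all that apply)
C, D, E

molar concentration has SI base units: mol / m^3

Checking each option against mol / m^3:
  A. kg/m³: ✗ does not match
  B. mol·m³: ✗ does not match
  C. mol/L: ✓ matches
  D. mmol/L: ✓ matches
  E. mol/m³: ✓ matches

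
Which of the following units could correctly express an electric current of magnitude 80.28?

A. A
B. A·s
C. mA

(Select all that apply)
A, C

electric current has SI base units: A

Checking each option against A:
  A. A: ✓ matches
  B. A·s: ✗ does not match
  C. mA: ✓ matches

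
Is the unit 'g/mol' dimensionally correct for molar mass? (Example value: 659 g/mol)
Yes

molar mass has SI base units: kg / mol
g/mol reduces to the same SI base units, so it is a valid unit for molar mass.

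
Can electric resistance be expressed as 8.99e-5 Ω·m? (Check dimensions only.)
No

electric resistance has SI base units: kg * m^2 / (A^2 * s^3)
Ω·m does NOT reduce to kg * m^2 / (A^2 * s^3); a valid unit for electric resistance would be e.g. Ω.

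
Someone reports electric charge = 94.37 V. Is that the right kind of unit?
No

electric charge has SI base units: A * s
V does NOT reduce to A * s; a valid unit for electric charge would be e.g. C.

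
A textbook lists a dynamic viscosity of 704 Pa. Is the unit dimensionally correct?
No

dynamic viscosity has SI base units: kg / (m * s)
Pa does NOT reduce to kg / (m * s); a valid unit for dynamic viscosity would be e.g. Pa·s.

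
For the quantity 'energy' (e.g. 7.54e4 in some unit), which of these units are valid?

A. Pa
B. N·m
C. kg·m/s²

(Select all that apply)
B

energy has SI base units: kg * m^2 / s^2

Checking each option against kg * m^2 / s^2:
  A. Pa: ✗ does not match
  B. N·m: ✓ matches
  C. kg·m/s²: ✗ does not match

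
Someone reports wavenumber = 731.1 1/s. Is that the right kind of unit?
No

wavenumber has SI base units: 1 / m
1/s does NOT reduce to 1 / m; a valid unit for wavenumber would be e.g. 1/m.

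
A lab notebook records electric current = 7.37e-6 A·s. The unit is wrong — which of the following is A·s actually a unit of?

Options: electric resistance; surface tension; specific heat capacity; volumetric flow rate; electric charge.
electric charge

electric current should have units dimensionally equivalent to A (e.g. A).
The given unit 'A·s' reduces to A * s. Of the listed options, that is the dimensionality of electric charge.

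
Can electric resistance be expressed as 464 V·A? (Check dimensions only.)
No

electric resistance has SI base units: kg * m^2 / (A^2 * s^3)
V·A does NOT reduce to kg * m^2 / (A^2 * s^3); a valid unit for electric resistance would be e.g. Ω.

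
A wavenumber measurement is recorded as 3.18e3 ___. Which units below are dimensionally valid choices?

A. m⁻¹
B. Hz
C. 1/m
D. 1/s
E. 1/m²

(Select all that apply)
A, C

wavenumber has SI base units: 1 / m

Checking each option against 1 / m:
  A. m⁻¹: ✓ matches
  B. Hz: ✗ does not match
  C. 1/m: ✓ matches
  D. 1/s: ✗ does not match
  E. 1/m²: ✗ does not match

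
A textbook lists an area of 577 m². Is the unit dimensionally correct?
Yes

area has SI base units: m^2
m² reduces to the same SI base units, so it is a valid unit for area.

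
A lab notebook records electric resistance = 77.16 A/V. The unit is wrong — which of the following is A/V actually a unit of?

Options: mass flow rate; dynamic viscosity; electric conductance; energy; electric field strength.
electric conductance

electric resistance should have units dimensionally equivalent to kg * m^2 / (A^2 * s^3) (e.g. Ω).
The given unit 'A/V' reduces to A^2 * s^3 / (kg * m^2). Of the listed options, that is the dimensionality of electric conductance.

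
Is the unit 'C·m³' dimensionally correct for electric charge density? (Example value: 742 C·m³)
No

electric charge density has SI base units: A * s / m^3
C·m³ does NOT reduce to A * s / m^3; a valid unit for electric charge density would be e.g. C/m³.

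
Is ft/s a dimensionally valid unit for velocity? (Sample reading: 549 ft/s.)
Yes

velocity has SI base units: m / s
ft/s reduces to the same SI base units, so it is a valid unit for velocity.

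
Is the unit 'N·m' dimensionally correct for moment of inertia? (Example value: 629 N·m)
No

moment of inertia has SI base units: kg * m^2
N·m does NOT reduce to kg * m^2; a valid unit for moment of inertia would be e.g. kg·m².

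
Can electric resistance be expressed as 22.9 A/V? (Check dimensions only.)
No

electric resistance has SI base units: kg * m^2 / (A^2 * s^3)
A/V does NOT reduce to kg * m^2 / (A^2 * s^3); a valid unit for electric resistance would be e.g. Ω.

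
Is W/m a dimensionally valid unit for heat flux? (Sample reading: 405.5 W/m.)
No

heat flux has SI base units: kg / s^3
W/m does NOT reduce to kg / s^3; a valid unit for heat flux would be e.g. W/m².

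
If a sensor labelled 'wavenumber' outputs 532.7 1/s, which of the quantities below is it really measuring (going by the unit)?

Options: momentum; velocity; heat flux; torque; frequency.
frequency

wavenumber should have units dimensionally equivalent to 1 / m (e.g. 1/m).
The given unit '1/s' reduces to 1 / s. Of the listed options, that is the dimensionality of frequency.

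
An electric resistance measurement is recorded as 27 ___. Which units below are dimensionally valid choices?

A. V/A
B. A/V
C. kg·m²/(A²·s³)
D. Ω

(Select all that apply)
A, C, D

electric resistance has SI base units: kg * m^2 / (A^2 * s^3)

Checking each option against kg * m^2 / (A^2 * s^3):
  A. V/A: ✓ matches
  B. A/V: ✗ does not match
  C. kg·m²/(A²·s³): ✓ matches
  D. Ω: ✓ matches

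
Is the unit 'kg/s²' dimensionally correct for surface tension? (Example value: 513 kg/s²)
Yes

surface tension has SI base units: kg / s^2
kg/s² reduces to the same SI base units, so it is a valid unit for surface tension.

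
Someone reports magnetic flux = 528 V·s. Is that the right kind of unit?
Yes

magnetic flux has SI base units: kg * m^2 / (A * s^2)
V·s reduces to the same SI base units, so it is a valid unit for magnetic flux.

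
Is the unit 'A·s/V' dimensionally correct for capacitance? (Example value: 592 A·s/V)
Yes

capacitance has SI base units: A^2 * s^4 / (kg * m^2)
A·s/V reduces to the same SI base units, so it is a valid unit for capacitance.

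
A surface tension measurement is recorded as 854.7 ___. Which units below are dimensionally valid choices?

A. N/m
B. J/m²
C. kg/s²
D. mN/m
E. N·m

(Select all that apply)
A, B, C, D

surface tension has SI base units: kg / s^2

Checking each option against kg / s^2:
  A. N/m: ✓ matches
  B. J/m²: ✓ matches
  C. kg/s²: ✓ matches
  D. mN/m: ✓ matches
  E. N·m: ✗ does not match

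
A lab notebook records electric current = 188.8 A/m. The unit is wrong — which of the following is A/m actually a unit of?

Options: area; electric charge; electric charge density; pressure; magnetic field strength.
magnetic field strength

electric current should have units dimensionally equivalent to A (e.g. A).
The given unit 'A/m' reduces to A / m. Of the listed options, that is the dimensionality of magnetic field strength.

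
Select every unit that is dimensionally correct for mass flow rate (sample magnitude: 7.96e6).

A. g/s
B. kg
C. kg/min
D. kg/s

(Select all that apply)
A, C, D

mass flow rate has SI base units: kg / s

Checking each option against kg / s:
  A. g/s: ✓ matches
  B. kg: ✗ does not match
  C. kg/min: ✓ matches
  D. kg/s: ✓ matches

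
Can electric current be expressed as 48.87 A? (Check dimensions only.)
Yes

electric current has SI base units: A
A reduces to the same SI base units, so it is a valid unit for electric current.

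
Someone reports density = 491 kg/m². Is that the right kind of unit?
No

density has SI base units: kg / m^3
kg/m² does NOT reduce to kg / m^3; a valid unit for density would be e.g. kg/m³.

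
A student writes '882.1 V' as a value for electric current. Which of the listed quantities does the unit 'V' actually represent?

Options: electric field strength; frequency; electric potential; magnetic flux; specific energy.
electric potential

electric current should have units dimensionally equivalent to A (e.g. A).
The given unit 'V' reduces to kg * m^2 / (A * s^3). Of the listed options, that is the dimensionality of electric potential.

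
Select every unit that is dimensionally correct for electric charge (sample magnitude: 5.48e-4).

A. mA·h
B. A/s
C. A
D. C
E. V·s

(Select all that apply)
A, D

electric charge has SI base units: A * s

Checking each option against A * s:
  A. mA·h: ✓ matches
  B. A/s: ✗ does not match
  C. A: ✗ does not match
  D. C: ✓ matches
  E. V·s: ✗ does not match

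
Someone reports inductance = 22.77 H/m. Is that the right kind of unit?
No

inductance has SI base units: kg * m^2 / (A^2 * s^2)
H/m does NOT reduce to kg * m^2 / (A^2 * s^2); a valid unit for inductance would be e.g. H.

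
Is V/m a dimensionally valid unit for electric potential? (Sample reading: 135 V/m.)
No

electric potential has SI base units: kg * m^2 / (A * s^3)
V/m does NOT reduce to kg * m^2 / (A * s^3); a valid unit for electric potential would be e.g. V.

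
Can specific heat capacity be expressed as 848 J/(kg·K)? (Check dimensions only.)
Yes

specific heat capacity has SI base units: m^2 / (s^2 * K)
J/(kg·K) reduces to the same SI base units, so it is a valid unit for specific heat capacity.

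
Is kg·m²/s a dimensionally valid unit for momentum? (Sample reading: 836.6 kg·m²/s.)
No

momentum has SI base units: kg * m / s
kg·m²/s does NOT reduce to kg * m / s; a valid unit for momentum would be e.g. kg·m/s.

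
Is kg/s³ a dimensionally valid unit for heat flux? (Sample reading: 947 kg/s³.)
Yes

heat flux has SI base units: kg / s^3
kg/s³ reduces to the same SI base units, so it is a valid unit for heat flux.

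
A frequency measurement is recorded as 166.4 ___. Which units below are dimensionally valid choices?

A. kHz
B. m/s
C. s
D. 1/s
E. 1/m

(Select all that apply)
A, D

frequency has SI base units: 1 / s

Checking each option against 1 / s:
  A. kHz: ✓ matches
  B. m/s: ✗ does not match
  C. s: ✗ does not match
  D. 1/s: ✓ matches
  E. 1/m: ✗ does not match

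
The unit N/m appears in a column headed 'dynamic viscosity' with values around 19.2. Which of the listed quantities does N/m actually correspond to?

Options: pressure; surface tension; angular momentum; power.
surface tension

dynamic viscosity should have units dimensionally equivalent to kg / (m * s) (e.g. Pa·s).
The given unit 'N/m' reduces to kg / s^2. Of the listed options, that is the dimensionality of surface tension.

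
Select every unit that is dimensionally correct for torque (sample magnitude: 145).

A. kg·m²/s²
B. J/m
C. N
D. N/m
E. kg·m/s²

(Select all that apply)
A

torque has SI base units: kg * m^2 / s^2

Checking each option against kg * m^2 / s^2:
  A. kg·m²/s²: ✓ matches
  B. J/m: ✗ does not match
  C. N: ✗ does not match
  D. N/m: ✗ does not match
  E. kg·m/s²: ✗ does not match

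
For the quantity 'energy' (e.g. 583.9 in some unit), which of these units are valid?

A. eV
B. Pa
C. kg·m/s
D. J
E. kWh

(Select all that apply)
A, D, E

energy has SI base units: kg * m^2 / s^2

Checking each option against kg * m^2 / s^2:
  A. eV: ✓ matches
  B. Pa: ✗ does not match
  C. kg·m/s: ✗ does not match
  D. J: ✓ matches
  E. kWh: ✓ matches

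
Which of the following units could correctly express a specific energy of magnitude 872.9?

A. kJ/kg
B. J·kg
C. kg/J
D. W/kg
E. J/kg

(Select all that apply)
A, E

specific energy has SI base units: m^2 / s^2

Checking each option against m^2 / s^2:
  A. kJ/kg: ✓ matches
  B. J·kg: ✗ does not match
  C. kg/J: ✗ does not match
  D. W/kg: ✗ does not match
  E. J/kg: ✓ matches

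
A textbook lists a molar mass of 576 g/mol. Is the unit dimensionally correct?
Yes

molar mass has SI base units: kg / mol
g/mol reduces to the same SI base units, so it is a valid unit for molar mass.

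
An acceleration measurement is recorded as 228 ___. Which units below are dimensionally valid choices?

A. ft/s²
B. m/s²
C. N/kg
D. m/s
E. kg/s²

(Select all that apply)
A, B, C

acceleration has SI base units: m / s^2

Checking each option against m / s^2:
  A. ft/s²: ✓ matches
  B. m/s²: ✓ matches
  C. N/kg: ✓ matches
  D. m/s: ✗ does not match
  E. kg/s²: ✗ does not match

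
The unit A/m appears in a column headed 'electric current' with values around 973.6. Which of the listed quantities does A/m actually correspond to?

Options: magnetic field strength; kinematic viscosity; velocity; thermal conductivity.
magnetic field strength

electric current should have units dimensionally equivalent to A (e.g. A).
The given unit 'A/m' reduces to A / m. Of the listed options, that is the dimensionality of magnetic field strength.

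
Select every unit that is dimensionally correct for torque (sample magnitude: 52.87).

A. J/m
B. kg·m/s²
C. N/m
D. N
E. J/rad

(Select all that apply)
E

torque has SI base units: kg * m^2 / s^2

Checking each option against kg * m^2 / s^2:
  A. J/m: ✗ does not match
  B. kg·m/s²: ✗ does not match
  C. N/m: ✗ does not match
  D. N: ✗ does not match
  E. J/rad: ✓ matches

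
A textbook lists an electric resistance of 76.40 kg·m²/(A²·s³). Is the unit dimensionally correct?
Yes

electric resistance has SI base units: kg * m^2 / (A^2 * s^3)
kg·m²/(A²·s³) reduces to the same SI base units, so it is a valid unit for electric resistance.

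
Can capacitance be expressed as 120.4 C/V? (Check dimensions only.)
Yes

capacitance has SI base units: A^2 * s^4 / (kg * m^2)
C/V reduces to the same SI base units, so it is a valid unit for capacitance.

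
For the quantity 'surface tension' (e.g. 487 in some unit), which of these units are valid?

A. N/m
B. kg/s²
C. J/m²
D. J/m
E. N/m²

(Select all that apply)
A, B, C

surface tension has SI base units: kg / s^2

Checking each option against kg / s^2:
  A. N/m: ✓ matches
  B. kg/s²: ✓ matches
  C. J/m²: ✓ matches
  D. J/m: ✗ does not match
  E. N/m²: ✗ does not match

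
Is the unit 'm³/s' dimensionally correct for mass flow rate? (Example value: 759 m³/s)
No

mass flow rate has SI base units: kg / s
m³/s does NOT reduce to kg / s; a valid unit for mass flow rate would be e.g. kg/s.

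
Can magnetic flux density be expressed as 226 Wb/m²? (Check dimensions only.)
Yes

magnetic flux density has SI base units: kg / (A * s^2)
Wb/m² reduces to the same SI base units, so it is a valid unit for magnetic flux density.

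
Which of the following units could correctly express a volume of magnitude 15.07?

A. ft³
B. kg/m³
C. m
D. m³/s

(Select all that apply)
A

volume has SI base units: m^3

Checking each option against m^3:
  A. ft³: ✓ matches
  B. kg/m³: ✗ does not match
  C. m: ✗ does not match
  D. m³/s: ✗ does not match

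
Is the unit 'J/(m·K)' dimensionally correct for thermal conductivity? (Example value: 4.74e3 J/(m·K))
No

thermal conductivity has SI base units: kg * m / (s^3 * K)
J/(m·K) does NOT reduce to kg * m / (s^3 * K); a valid unit for thermal conductivity would be e.g. W/(m·K).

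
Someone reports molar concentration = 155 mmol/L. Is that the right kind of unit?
Yes

molar concentration has SI base units: mol / m^3
mmol/L reduces to the same SI base units, so it is a valid unit for molar concentration.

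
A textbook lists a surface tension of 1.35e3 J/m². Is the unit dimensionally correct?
Yes

surface tension has SI base units: kg / s^2
J/m² reduces to the same SI base units, so it is a valid unit for surface tension.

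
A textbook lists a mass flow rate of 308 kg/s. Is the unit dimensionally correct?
Yes

mass flow rate has SI base units: kg / s
kg/s reduces to the same SI base units, so it is a valid unit for mass flow rate.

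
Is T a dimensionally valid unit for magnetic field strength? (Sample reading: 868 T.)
No

magnetic field strength has SI base units: A / m
T does NOT reduce to A / m; a valid unit for magnetic field strength would be e.g. A/m.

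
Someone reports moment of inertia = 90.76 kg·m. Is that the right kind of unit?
No

moment of inertia has SI base units: kg * m^2
kg·m does NOT reduce to kg * m^2; a valid unit for moment of inertia would be e.g. kg·m².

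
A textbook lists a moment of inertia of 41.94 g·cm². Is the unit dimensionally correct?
Yes

moment of inertia has SI base units: kg * m^2
g·cm² reduces to the same SI base units, so it is a valid unit for moment of inertia.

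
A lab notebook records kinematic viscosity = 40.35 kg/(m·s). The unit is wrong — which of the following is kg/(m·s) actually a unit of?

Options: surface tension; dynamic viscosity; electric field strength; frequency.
dynamic viscosity

kinematic viscosity should have units dimensionally equivalent to m^2 / s (e.g. m²/s).
The given unit 'kg/(m·s)' reduces to kg / (m * s). Of the listed options, that is the dimensionality of dynamic viscosity.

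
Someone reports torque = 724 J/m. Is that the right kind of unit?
No

torque has SI base units: kg * m^2 / s^2
J/m does NOT reduce to kg * m^2 / s^2; a valid unit for torque would be e.g. N·m.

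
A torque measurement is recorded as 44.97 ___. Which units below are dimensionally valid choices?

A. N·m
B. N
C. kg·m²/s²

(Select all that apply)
A, C

torque has SI base units: kg * m^2 / s^2

Checking each option against kg * m^2 / s^2:
  A. N·m: ✓ matches
  B. N: ✗ does not match
  C. kg·m²/s²: ✓ matches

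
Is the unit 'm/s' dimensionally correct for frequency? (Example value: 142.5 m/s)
No

frequency has SI base units: 1 / s
m/s does NOT reduce to 1 / s; a valid unit for frequency would be e.g. Hz.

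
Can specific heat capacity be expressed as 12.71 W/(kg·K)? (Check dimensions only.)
No

specific heat capacity has SI base units: m^2 / (s^2 * K)
W/(kg·K) does NOT reduce to m^2 / (s^2 * K); a valid unit for specific heat capacity would be e.g. J/(kg·K).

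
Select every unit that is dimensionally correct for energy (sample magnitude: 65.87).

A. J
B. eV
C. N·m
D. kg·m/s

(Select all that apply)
A, B, C

energy has SI base units: kg * m^2 / s^2

Checking each option against kg * m^2 / s^2:
  A. J: ✓ matches
  B. eV: ✓ matches
  C. N·m: ✓ matches
  D. kg·m/s: ✗ does not match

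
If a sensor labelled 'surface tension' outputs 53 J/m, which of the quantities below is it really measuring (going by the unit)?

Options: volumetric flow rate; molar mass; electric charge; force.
force

surface tension should have units dimensionally equivalent to kg / s^2 (e.g. N/m).
The given unit 'J/m' reduces to kg * m / s^2. Of the listed options, that is the dimensionality of force.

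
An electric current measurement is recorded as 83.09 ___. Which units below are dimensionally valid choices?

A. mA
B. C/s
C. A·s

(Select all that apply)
A, B

electric current has SI base units: A

Checking each option against A:
  A. mA: ✓ matches
  B. C/s: ✓ matches
  C. A·s: ✗ does not match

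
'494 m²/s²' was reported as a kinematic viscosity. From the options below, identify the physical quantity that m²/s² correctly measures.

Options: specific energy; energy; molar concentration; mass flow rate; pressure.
specific energy

kinematic viscosity should have units dimensionally equivalent to m^2 / s (e.g. m²/s).
The given unit 'm²/s²' reduces to m^2 / s^2. Of the listed options, that is the dimensionality of specific energy.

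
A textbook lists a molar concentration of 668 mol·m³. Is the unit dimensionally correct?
No

molar concentration has SI base units: mol / m^3
mol·m³ does NOT reduce to mol / m^3; a valid unit for molar concentration would be e.g. mol/m³.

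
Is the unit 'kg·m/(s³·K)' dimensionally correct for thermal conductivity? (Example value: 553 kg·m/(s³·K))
Yes

thermal conductivity has SI base units: kg * m / (s^3 * K)
kg·m/(s³·K) reduces to the same SI base units, so it is a valid unit for thermal conductivity.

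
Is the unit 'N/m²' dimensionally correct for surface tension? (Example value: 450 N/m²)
No

surface tension has SI base units: kg / s^2
N/m² does NOT reduce to kg / s^2; a valid unit for surface tension would be e.g. N/m.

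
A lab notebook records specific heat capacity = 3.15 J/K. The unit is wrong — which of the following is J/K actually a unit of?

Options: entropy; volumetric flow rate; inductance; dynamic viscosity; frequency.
entropy

specific heat capacity should have units dimensionally equivalent to m^2 / (s^2 * K) (e.g. J/(kg·K)).
The given unit 'J/K' reduces to kg * m^2 / (s^2 * K). Of the listed options, that is the dimensionality of entropy.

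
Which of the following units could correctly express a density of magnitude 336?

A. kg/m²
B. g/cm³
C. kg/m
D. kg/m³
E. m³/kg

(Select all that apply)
B, D

density has SI base units: kg / m^3

Checking each option against kg / m^3:
  A. kg/m²: ✗ does not match
  B. g/cm³: ✓ matches
  C. kg/m: ✗ does not match
  D. kg/m³: ✓ matches
  E. m³/kg: ✗ does not match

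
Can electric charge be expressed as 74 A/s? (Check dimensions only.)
No

electric charge has SI base units: A * s
A/s does NOT reduce to A * s; a valid unit for electric charge would be e.g. C.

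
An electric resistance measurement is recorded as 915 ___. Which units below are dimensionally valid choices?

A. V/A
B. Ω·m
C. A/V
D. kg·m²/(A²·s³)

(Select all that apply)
A, D

electric resistance has SI base units: kg * m^2 / (A^2 * s^3)

Checking each option against kg * m^2 / (A^2 * s^3):
  A. V/A: ✓ matches
  B. Ω·m: ✗ does not match
  C. A/V: ✗ does not match
  D. kg·m²/(A²·s³): ✓ matches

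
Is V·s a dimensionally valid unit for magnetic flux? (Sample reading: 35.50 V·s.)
Yes

magnetic flux has SI base units: kg * m^2 / (A * s^2)
V·s reduces to the same SI base units, so it is a valid unit for magnetic flux.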